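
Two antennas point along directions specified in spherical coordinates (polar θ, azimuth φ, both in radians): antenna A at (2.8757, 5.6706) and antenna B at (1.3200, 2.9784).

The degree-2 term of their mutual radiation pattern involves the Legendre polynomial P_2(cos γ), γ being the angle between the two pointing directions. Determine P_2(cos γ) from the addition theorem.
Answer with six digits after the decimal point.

-0.170438

Summing Y*_{l m}(θ₁,φ₁)·Y_{l m}(θ₂,φ₂) over m ∈ [−2, 2]; prefactor 4π/(2·2+1) = 2.513274:
  m=-2: Y*=+0.009036-0.025094i  Y=+0.343347+0.116220i  product +0.006019-0.007566i
  m=-1: Y*=-0.160253+0.112622i  Y=-0.183262-0.030175i  product +0.032767-0.015804i
  m=+0: Y*=+0.565451-0.000000i  Y=-0.257116+0.000000i  product -0.145386+0.000000i
  m=+1: Y*=+0.160253+0.112622i  Y=+0.183262-0.030175i  product +0.032767+0.015804i
  m=+2: Y*=+0.009036+0.025094i  Y=+0.343347-0.116220i  product +0.006019+0.007566i
Σ over m = -0.067815+0.000000i; ×(4π/5) → -0.170438+0.000000i. Real part: -0.170438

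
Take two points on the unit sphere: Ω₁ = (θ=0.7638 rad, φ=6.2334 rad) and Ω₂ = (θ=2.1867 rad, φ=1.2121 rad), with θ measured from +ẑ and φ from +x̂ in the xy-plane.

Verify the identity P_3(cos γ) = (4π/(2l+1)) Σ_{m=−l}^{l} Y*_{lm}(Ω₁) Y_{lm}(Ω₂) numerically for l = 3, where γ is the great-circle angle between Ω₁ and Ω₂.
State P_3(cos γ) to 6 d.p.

Term-by-term m-sum for l=3 (normalisation 4π/7 = 1.795196):
  m=-3: (0.136523, -0.020543) × (-0.199700, 0.107728) = (-0.025050, 0.018810)  (running Σ = (-0.025050, 0.018810))
  m=-2: (0.351360, -0.035101) × (0.296407, 0.258605) = (0.113223, 0.080459)  (running Σ = (0.088173, 0.099269))
  m=-1: (0.358988, -0.017887) × (0.061923, -0.165165) = (0.019275, -0.060400)  (running Σ = (0.107448, 0.038869))
  m=0: (-0.105661, -0.000000) × (0.287013, 0.000000) = (-0.030326, -0.000000)  (running Σ = (0.077122, 0.038869))
  m=1: (-0.358988, -0.017887) × (-0.061923, -0.165165) = (0.019275, 0.060400)  (running Σ = (0.096397, 0.099269))
  m=2: (0.351360, 0.035101) × (0.296407, -0.258605) = (0.113223, -0.080459)  (running Σ = (0.209620, 0.018810))
  m=3: (-0.136523, -0.020543) × (0.199700, 0.107728) = (-0.025050, -0.018810)  (running Σ = (0.184570, -0.000000))
Total Σ_m = (0.184570, -0.000000). Multiply by 1.795196: (0.331339, -0.000000). P_3(cos γ) = 0.331339

0.331339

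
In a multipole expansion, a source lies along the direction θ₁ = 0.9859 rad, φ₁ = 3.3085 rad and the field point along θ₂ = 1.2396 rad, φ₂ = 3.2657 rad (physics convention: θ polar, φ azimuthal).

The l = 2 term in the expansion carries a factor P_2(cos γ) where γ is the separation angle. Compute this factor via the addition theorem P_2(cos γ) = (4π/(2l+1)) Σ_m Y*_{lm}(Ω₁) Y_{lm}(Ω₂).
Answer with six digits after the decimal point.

0.903412

Expand P_2 via completeness: Σ_{m} conj(Y_{2,m}) at Ω₁ times Y_{2,m} at Ω₂ —
  term(m=-2) = +0.092418+0.007930i   from Y*(Ω₁)=+0.253704+0.087983i, Y(Ω₂)=+0.334844-0.084863i
  term(m=-1) = +0.084407+0.003615i   from Y*(Ω₁)=-0.350689-0.059082i, Y(Ω₂)=-0.235733+0.029407i
  term(m=+0) = +0.005808+0.000000i   from Y*(Ω₁)=-0.026970-0.000000i, Y(Ω₂)=-0.215344+0.000000i
  term(m=+1) = +0.084407-0.003615i   from Y*(Ω₁)=+0.350689-0.059082i, Y(Ω₂)=+0.235733+0.029407i
  term(m=+2) = +0.092418-0.007930i   from Y*(Ω₁)=+0.253704-0.087983i, Y(Ω₂)=+0.334844+0.084863i
Σ over m = +0.359456+0.000000i; ×(4π/5) → +0.903412+0.000000i. Real part: 0.903412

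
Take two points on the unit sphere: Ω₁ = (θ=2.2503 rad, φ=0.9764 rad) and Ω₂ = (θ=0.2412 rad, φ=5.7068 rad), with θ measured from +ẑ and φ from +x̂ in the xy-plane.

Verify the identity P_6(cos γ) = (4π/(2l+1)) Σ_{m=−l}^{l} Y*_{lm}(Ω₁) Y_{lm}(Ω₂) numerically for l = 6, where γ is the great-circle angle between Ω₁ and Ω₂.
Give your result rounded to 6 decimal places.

Summing Y*_{l m}(θ₁,φ₁)·Y_{l m}(θ₂,φ₂) over m ∈ [−6, 6]; prefactor 4π/(2·6+1) = 0.966644:
  [-6]  conj(Y_{6,-6})(Ω₁) = (0.097520, -0.044111) ; Y_{6,-6}(Ω₂) = (-0.000085, -0.000028) ; Δ = (-0.000010, 0.000001)
  [-5]  conj(Y_{6,-5})(Ω₁) = (-0.050559, 0.295225) ; Y_{6,-5}(Ω₂) = (-0.001221, 0.000324) ; Δ = (-0.000034, -0.000377)
  [-4]  conj(Y_{6,-4})(Ω₁) = (-0.315420, -0.302206) ; Y_{6,-4}(Ω₂) = (-0.007298, 0.008078) ; Δ = (0.004743, -0.000342)
  [-3]  conj(Y_{6,-3})(Ω₁) = (0.253110, -0.054582) ; Y_{6,-3}(Ω₂) = (-0.010023, 0.062762) ; Δ = (0.000889, 0.016433)
  [-2]  conj(Y_{6,-2})(Ω₁) = (0.070677, -0.175928) ; Y_{6,-2}(Ω₂) = (0.100854, 0.227044) ; Δ = (0.047072, -0.001696)
  [-1]  conj(Y_{6,-1})(Ω₁) = (0.191808, 0.283764) ; Y_{6,-1}(Ω₂) = (0.484997, 0.315255) ; Δ = (0.003568, 0.198093)
  [+0]  conj(Y_{6,0})(Ω₁) = (0.099636, -0.000000) ; Y_{6,0}(Ω₂) = (0.483251, 0.000000) ; Δ = (0.048149, 0.000000)
  [+1]  conj(Y_{6,1})(Ω₁) = (-0.191808, 0.283764) ; Y_{6,1}(Ω₂) = (-0.484997, 0.315255) ; Δ = (0.003568, -0.198093)
  [+2]  conj(Y_{6,2})(Ω₁) = (0.070677, 0.175928) ; Y_{6,2}(Ω₂) = (0.100854, -0.227044) ; Δ = (0.047072, 0.001696)
  [+3]  conj(Y_{6,3})(Ω₁) = (-0.253110, -0.054582) ; Y_{6,3}(Ω₂) = (0.010023, 0.062762) ; Δ = (0.000889, -0.016433)
  [+4]  conj(Y_{6,4})(Ω₁) = (-0.315420, 0.302206) ; Y_{6,4}(Ω₂) = (-0.007298, -0.008078) ; Δ = (0.004743, 0.000342)
  [+5]  conj(Y_{6,5})(Ω₁) = (0.050559, 0.295225) ; Y_{6,5}(Ω₂) = (0.001221, 0.000324) ; Δ = (-0.000034, 0.000377)
  [+6]  conj(Y_{6,6})(Ω₁) = (0.097520, 0.044111) ; Y_{6,6}(Ω₂) = (-0.000085, 0.000028) ; Δ = (-0.000010, -0.000001)
Accumulated sum (0.160606, -0.000000); after 4π/(2l+1) scaling, (0.155248, -0.000000) ⇒ P_6 = 0.155248

0.155248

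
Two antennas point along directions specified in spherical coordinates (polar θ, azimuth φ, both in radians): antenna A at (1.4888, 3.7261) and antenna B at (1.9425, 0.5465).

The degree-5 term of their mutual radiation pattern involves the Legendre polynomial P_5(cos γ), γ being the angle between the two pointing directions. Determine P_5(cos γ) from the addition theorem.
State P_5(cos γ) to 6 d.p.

Expand P_5 via completeness: Σ_{m} conj(Y_{5,m}) at Ω₁ times Y_{5,m} at Ω₂ —
  m=-5: Y*=0.44548 - 0.09918j  Y=-0.29898 - 0.12962j  product -0.14605 - 0.02809j
  m=-4: Y*=-0.08233 + 0.08538j  Y=0.23184 + 0.32806j  product -0.04710 - 0.00722j
  m=-3: Y*=-0.05847 + 0.31643j  Y=-0.00360 - 0.05227j  product 0.01675 + 0.00192j
  m=-2: Y*=-0.05283 - 0.12434j  Y=0.14847 - 0.28672j  product -0.04350 - 0.00331j
  m=-1: Y*=-0.24146 - 0.15976j  Y=-0.12273 + 0.07466j  product 0.04156 + 0.00158j
  m=+0: Y*=0.13921 + 0.00000j  Y=-0.29148 + 0.00000j  product -0.04058 + 0.00000j
  m=+1: Y*=0.24146 - 0.15976j  Y=0.12273 + 0.07466j  product 0.04156 - 0.00158j
  m=+2: Y*=-0.05283 + 0.12434j  Y=0.14847 + 0.28672j  product -0.04350 + 0.00331j
  m=+3: Y*=0.05847 + 0.31643j  Y=0.00360 - 0.05227j  product 0.01675 - 0.00192j
  m=+4: Y*=-0.08233 - 0.08538j  Y=0.23184 - 0.32806j  product -0.04710 + 0.00722j
  m=+5: Y*=-0.44548 - 0.09918j  Y=0.29898 - 0.12962j  product -0.14605 + 0.02809j
Total Σ_m = -0.39723 + 0.00000j. Multiply by 1.142397: -0.45379 + 0.00000j. P_5(cos γ) = -0.453794

-0.453794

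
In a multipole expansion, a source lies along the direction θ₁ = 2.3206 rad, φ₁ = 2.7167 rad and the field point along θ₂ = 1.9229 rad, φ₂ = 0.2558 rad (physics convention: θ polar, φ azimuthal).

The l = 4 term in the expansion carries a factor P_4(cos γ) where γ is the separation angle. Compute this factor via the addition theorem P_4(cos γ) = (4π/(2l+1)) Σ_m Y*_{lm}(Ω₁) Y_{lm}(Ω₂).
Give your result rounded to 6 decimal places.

Term-by-term m-sum for l=4 (normalisation 4π/9 = 1.396263):
  term(m=-4) = -0.03984 - 0.01773j   from Y*(Ω₁)=-0.01630 - 0.12588j, Y(Ω₂)=0.17885 - 0.29329j
  term(m=-3) = 0.05419 + 0.10634j   from Y*(Ω₁)=0.09756 - 0.31978j, Y(Ω₂)=-0.25693 + 0.24785j
  term(m=-2) = -0.00414 + 0.01947j   from Y*(Ω₁)=0.26623 - 0.30293j, Y(Ω₂)=-0.04303 + 0.02416j
  term(m=-1) = 0.01528 - 0.01237j   from Y*(Ω₁)=0.05397 - 0.02442j, Y(Ω₂)=0.32113 - 0.08399j
  term(m=+0) = 0.00276 + 0.00000j   from Y*(Ω₁)=-0.35793 + 0.00000j, Y(Ω₂)=-0.00772 + 0.00000j
  term(m=+1) = 0.01528 + 0.01237j   from Y*(Ω₁)=-0.05397 - 0.02442j, Y(Ω₂)=-0.32113 - 0.08399j
  term(m=+2) = -0.00414 - 0.01947j   from Y*(Ω₁)=0.26623 + 0.30293j, Y(Ω₂)=-0.04303 - 0.02416j
  term(m=+3) = 0.05419 - 0.10634j   from Y*(Ω₁)=-0.09756 - 0.31978j, Y(Ω₂)=0.25693 + 0.24785j
  term(m=+4) = -0.03984 + 0.01773j   from Y*(Ω₁)=-0.01630 + 0.12588j, Y(Ω₂)=0.17885 + 0.29329j
Accumulated sum 0.05376 - 0.00000j; after 4π/(2l+1) scaling, 0.07506 - 0.00000j ⇒ P_4 = 0.075059

0.075059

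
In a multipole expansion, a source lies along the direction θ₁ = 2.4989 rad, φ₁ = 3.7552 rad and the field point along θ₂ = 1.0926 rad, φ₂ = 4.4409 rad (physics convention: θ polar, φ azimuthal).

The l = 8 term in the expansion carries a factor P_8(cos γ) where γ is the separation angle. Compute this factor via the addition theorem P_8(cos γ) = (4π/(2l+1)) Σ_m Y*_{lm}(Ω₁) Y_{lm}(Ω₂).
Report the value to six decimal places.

0.255018

Term-by-term m-sum for l=8 (normalisation 4π/17 = 0.739198):
  [-8]  conj(Y_{8,-8})(Ω₁) = +0.001675-0.008418i ; Y_{8,-8}(Ω₂) = -0.112531+0.164094i ; Δ = +0.001193+0.001222i
  [-7]  conj(Y_{8,-7})(Ω₁) = -0.018577-0.041921i ; Y_{8,-7}(Ω₂) = +0.390317+0.133530i ; Δ = -0.001653-0.018843i
  [-6]  conj(Y_{8,-6})(Ω₁) = -0.128877-0.077262i ; Y_{8,-6}(Ω₂) = +0.023313-0.400547i ; Δ = -0.033952+0.049820i
  [-5]  conj(Y_{8,-5})(Ω₁) = -0.331949+0.024461i ; Y_{8,-5}(Ω₂) = -0.035599+0.007712i ; Δ = +0.011628-0.003431i
  [-4]  conj(Y_{8,-4})(Ω₁) = -0.372171+0.305395i ; Y_{8,-4}(Ω₂) = -0.155856-0.295866i ; Δ = +0.148361+0.062515i
  [-3]  conj(Y_{8,-3})(Ω₁) = -0.094489+0.341379i ; Y_{8,-3}(Ω₂) = -0.154872+0.146120i ; Δ = -0.035249-0.066677i
  [-2]  conj(Y_{8,-2})(Ω₁) = -0.036931-0.103226i ; Y_{8,-2}(Ω₂) = -0.203201-0.122629i ; Δ = -0.005154+0.025505i
  [-1]  conj(Y_{8,-1})(Ω₁) = -0.338435-0.238360i ; Y_{8,-1}(Ω₂) = -0.071215+0.255837i ; Δ = +0.085083-0.069609i
  [+0]  conj(Y_{8,0})(Ω₁) = -0.022211-0.000000i ; Y_{8,0}(Ω₂) = -0.201572+0.000000i ; Δ = +0.004477+0.000000i
  [+1]  conj(Y_{8,1})(Ω₁) = +0.338435-0.238360i ; Y_{8,1}(Ω₂) = +0.071215+0.255837i ; Δ = +0.085083+0.069609i
  [+2]  conj(Y_{8,2})(Ω₁) = -0.036931+0.103226i ; Y_{8,2}(Ω₂) = -0.203201+0.122629i ; Δ = -0.005154-0.025505i
  [+3]  conj(Y_{8,3})(Ω₁) = +0.094489+0.341379i ; Y_{8,3}(Ω₂) = +0.154872+0.146120i ; Δ = -0.035249+0.066677i
  [+4]  conj(Y_{8,4})(Ω₁) = -0.372171-0.305395i ; Y_{8,4}(Ω₂) = -0.155856+0.295866i ; Δ = +0.148361-0.062515i
  [+5]  conj(Y_{8,5})(Ω₁) = +0.331949+0.024461i ; Y_{8,5}(Ω₂) = +0.035599+0.007712i ; Δ = +0.011628+0.003431i
  [+6]  conj(Y_{8,6})(Ω₁) = -0.128877+0.077262i ; Y_{8,6}(Ω₂) = +0.023313+0.400547i ; Δ = -0.033952-0.049820i
  [+7]  conj(Y_{8,7})(Ω₁) = +0.018577-0.041921i ; Y_{8,7}(Ω₂) = -0.390317+0.133530i ; Δ = -0.001653+0.018843i
  [+8]  conj(Y_{8,8})(Ω₁) = +0.001675+0.008418i ; Y_{8,8}(Ω₂) = -0.112531-0.164094i ; Δ = +0.001193-0.001222i
Total Σ_m = +0.344993-0.000000i. Multiply by 0.739198: +0.255018-0.000000i. P_8(cos γ) = 0.255018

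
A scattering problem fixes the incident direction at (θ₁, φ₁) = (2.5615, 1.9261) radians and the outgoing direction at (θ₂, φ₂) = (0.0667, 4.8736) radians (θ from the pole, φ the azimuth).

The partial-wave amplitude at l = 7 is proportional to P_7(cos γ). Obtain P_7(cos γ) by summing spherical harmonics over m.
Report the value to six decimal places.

0.411617

Expand P_7 via completeness: Σ_{m} conj(Y_{7,m}) at Ω₁ times Y_{7,m} at Ω₂ —
  term(m=-7) = (-0.000000, -0.000000)   from Y*(Ω₁)=(0.004523, 0.005895), Y(Ω₂)=(-0.000000, -0.000000)
  term(m=-6) = (-0.000000, -0.000000)   from Y*(Ω₁)=(-0.022574, 0.035924), Y(Ω₂)=(-0.000000, 0.000000)
  term(m=-5) = (-0.000000, -0.000001)   from Y*(Ω₁)=(-0.143822, -0.030012), Y(Ω₂)=(0.000004, 0.000004)
  term(m=-4) = (-0.000035, -0.000034)   from Y*(Ω₁)=(-0.050313, -0.333844), Y(Ω₂)=(0.000115, -0.000086)
  term(m=-3) = (-0.001056, -0.000695)   from Y*(Ω₁)=(0.427520, -0.236275), Y(Ω₂)=(-0.001204, -0.002292)
  term(m=-2) = (-0.009572, -0.003914)   from Y*(Ω₁)=(0.239357, 0.205987), Y(Ω₂)=(-0.031060, 0.010376)
  term(m=-1) = (0.053880, 0.010591)   from Y*(Ω₁)=(0.072259, -0.194741), Y(Ω₂)=(0.042433, 0.260932)
  term(m=+0) = (0.404897, 0.000000)   from Y*(Ω₁)=(0.394814, -0.000000), Y(Ω₂)=(1.025540, 0.000000)
  term(m=+1) = (0.053880, -0.010591)   from Y*(Ω₁)=(-0.072259, -0.194741), Y(Ω₂)=(-0.042433, 0.260932)
  term(m=+2) = (-0.009572, 0.003914)   from Y*(Ω₁)=(0.239357, -0.205987), Y(Ω₂)=(-0.031060, -0.010376)
  term(m=+3) = (-0.001056, 0.000695)   from Y*(Ω₁)=(-0.427520, -0.236275), Y(Ω₂)=(0.001204, -0.002292)
  term(m=+4) = (-0.000035, 0.000034)   from Y*(Ω₁)=(-0.050313, 0.333844), Y(Ω₂)=(0.000115, 0.000086)
  term(m=+5) = (-0.000000, 0.000001)   from Y*(Ω₁)=(0.143822, -0.030012), Y(Ω₂)=(-0.000004, 0.000004)
  term(m=+6) = (-0.000000, 0.000000)   from Y*(Ω₁)=(-0.022574, -0.035924), Y(Ω₂)=(-0.000000, -0.000000)
  term(m=+7) = (-0.000000, 0.000000)   from Y*(Ω₁)=(-0.004523, 0.005895), Y(Ω₂)=(0.000000, -0.000000)
Accumulated sum (0.491332, -0.000000); after 4π/(2l+1) scaling, (0.411617, -0.000000) ⇒ P_7 = 0.411617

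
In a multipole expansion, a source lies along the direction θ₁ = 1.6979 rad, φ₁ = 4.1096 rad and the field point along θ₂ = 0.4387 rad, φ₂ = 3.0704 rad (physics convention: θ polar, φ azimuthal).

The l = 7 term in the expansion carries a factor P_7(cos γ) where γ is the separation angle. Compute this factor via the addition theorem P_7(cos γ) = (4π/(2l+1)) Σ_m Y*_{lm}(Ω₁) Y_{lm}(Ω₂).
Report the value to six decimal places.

Addition theorem: P_7(cos γ) = (4π/15) Σ_m Y*_{lm}(Ω₁) Y_{lm}(Ω₂), m = −7…7:
  term(m=-7) = (0.000323, 0.000493)   from Y*(Ω₁)=(-0.416244, -0.223554), Y(Ω₂)=(-0.001096, -0.000596)
  term(m=-6) = (-0.002245, 0.000108)   from Y*(Ω₁)=(-0.200893, 0.103349), Y(Ω₂)=(0.009054, 0.004121)
  term(m=-5) = (-0.006349, 0.012089)   from Y*(Ω₁)=(0.035487, -0.276492), Y(Ω₂)=(-0.045912, -0.017070)
  term(m=-4) = (-0.021948, -0.035353)   from Y*(Ω₁)=(-0.187238, -0.167710), Y(Ω₂)=(0.158875, 0.046507)
  term(m=-3) = (-0.081330, 0.001952)   from Y*(Ω₁)=(0.207412, -0.050224), Y(Ω₂)=(-0.372553, -0.080801)
  term(m=-2) = (0.067230, -0.120869)   from Y*(Ω₁)=(0.092482, -0.241865), Y(Ω₂)=(0.528722, 0.075795)
  term(m=-1) = (-0.024011, -0.040830)   from Y*(Ω₁)=(0.106210, 0.154321), Y(Ω₂)=(-0.252199, -0.017985)
  term(m=+0) = (-0.099182, 0.000000)   from Y*(Ω₁)=(0.260675, -0.000000), Y(Ω₂)=(-0.380480, 0.000000)
  term(m=+1) = (-0.024011, 0.040830)   from Y*(Ω₁)=(-0.106210, 0.154321), Y(Ω₂)=(0.252199, -0.017985)
  term(m=+2) = (0.067230, 0.120869)   from Y*(Ω₁)=(0.092482, 0.241865), Y(Ω₂)=(0.528722, -0.075795)
  term(m=+3) = (-0.081330, -0.001952)   from Y*(Ω₁)=(-0.207412, -0.050224), Y(Ω₂)=(0.372553, -0.080801)
  term(m=+4) = (-0.021948, 0.035353)   from Y*(Ω₁)=(-0.187238, 0.167710), Y(Ω₂)=(0.158875, -0.046507)
  term(m=+5) = (-0.006349, -0.012089)   from Y*(Ω₁)=(-0.035487, -0.276492), Y(Ω₂)=(0.045912, -0.017070)
  term(m=+6) = (-0.002245, -0.000108)   from Y*(Ω₁)=(-0.200893, -0.103349), Y(Ω₂)=(0.009054, -0.004121)
  term(m=+7) = (0.000323, -0.000493)   from Y*(Ω₁)=(0.416244, -0.223554), Y(Ω₂)=(0.001096, -0.000596)
Accumulated sum (-0.235842, 0.000000); after 4π/(2l+1) scaling, (-0.197578, 0.000000) ⇒ P_7 = -0.197578

-0.197578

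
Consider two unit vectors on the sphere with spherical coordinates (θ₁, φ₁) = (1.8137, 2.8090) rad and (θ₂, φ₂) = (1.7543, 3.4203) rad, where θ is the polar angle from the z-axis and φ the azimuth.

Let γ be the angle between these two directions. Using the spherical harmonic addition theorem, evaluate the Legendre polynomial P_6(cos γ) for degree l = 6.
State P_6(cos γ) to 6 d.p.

Summing Y*_{l m}(θ₁,φ₁)·Y_{l m}(θ₂,φ₂) over m ∈ [−6, 6]; prefactor 4π/(2·6+1) = 0.966644:
  term(m=-6) = -0.152461+0.088554i   from Y*(Ω₁)=-0.166489-0.368100i, Y(Ω₂)=-0.044198-0.434173i
  term(m=-5) = -0.096949-0.008270i   from Y*(Ω₁)=-0.031917-0.345319i, Y(Ω₂)=+0.049475-0.276179i
  term(m=-4) = -0.018668-0.015609i   from Y*(Ω₁)=-0.027422+0.111851i, Y(Ω₂)=-0.093040+0.189709i
  term(m=-3) = -0.026207-0.097298i   from Y*(Ω₁)=-0.183609+0.284561i, Y(Ω₂)=-0.199460+0.220795i
  term(m=-2) = +0.000996-0.002745i   from Y*(Ω₁)=+0.016689-0.013092i, Y(Ω₂)=+0.116825-0.072823i
  term(m=-1) = +0.079329-0.055598i   from Y*(Ω₁)=+0.306812-0.105980i, Y(Ω₂)=+0.286921-0.082104i
  term(m=+0) = -0.000483+0.000000i   from Y*(Ω₁)=+0.004122-0.000000i, Y(Ω₂)=-0.117253+0.000000i
  term(m=+1) = +0.079329+0.055598i   from Y*(Ω₁)=-0.306812-0.105980i, Y(Ω₂)=-0.286921-0.082104i
  term(m=+2) = +0.000996+0.002745i   from Y*(Ω₁)=+0.016689+0.013092i, Y(Ω₂)=+0.116825+0.072823i
  term(m=+3) = -0.026207+0.097298i   from Y*(Ω₁)=+0.183609+0.284561i, Y(Ω₂)=+0.199460+0.220795i
  term(m=+4) = -0.018668+0.015609i   from Y*(Ω₁)=-0.027422-0.111851i, Y(Ω₂)=-0.093040-0.189709i
  term(m=+5) = -0.096949+0.008270i   from Y*(Ω₁)=+0.031917-0.345319i, Y(Ω₂)=-0.049475-0.276179i
  term(m=+6) = -0.152461-0.088554i   from Y*(Ω₁)=-0.166489+0.368100i, Y(Ω₂)=-0.044198+0.434173i
Accumulated sum -0.428401+0.000000i; after 4π/(2l+1) scaling, -0.414111+0.000000i ⇒ P_6 = -0.414111

-0.414111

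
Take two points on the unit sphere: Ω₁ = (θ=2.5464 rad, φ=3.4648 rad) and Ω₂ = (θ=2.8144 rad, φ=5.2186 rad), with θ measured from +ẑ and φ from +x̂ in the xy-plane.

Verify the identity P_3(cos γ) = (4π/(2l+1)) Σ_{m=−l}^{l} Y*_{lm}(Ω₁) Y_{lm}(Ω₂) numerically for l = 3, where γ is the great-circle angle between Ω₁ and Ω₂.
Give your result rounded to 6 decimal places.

Expand P_3 via completeness: Σ_{m} conj(Y_{3,m}) at Ω₁ times Y_{3,m} at Ω₂ —
  [-3]  conj(Y_{3,-3})(Ω₁) = -0.04159 - 0.06064j ; Y_{3,-3}(Ω₂) = -0.01383 - 0.00072j ; Δ = 0.00053 + 0.00087j
  [-2]  conj(Y_{3,-2})(Ω₁) = -0.21235 - 0.16023j ; Y_{3,-2}(Ω₂) = 0.05296 - 0.08478j ; Δ = -0.02483 + 0.00952j
  [-1]  conj(Y_{3,-1})(Ω₁) = -0.41721 - 0.13975j ; Y_{3,-1}(Ω₂) = 0.17544 + 0.31644j ; Δ = -0.02897 - 0.15654j
  [+0]  conj(Y_{3,0})(Ω₁) = -0.13233 + 0.00000j ; Y_{3,0}(Ω₂) = -0.52426 + 0.00000j ; Δ = 0.06938 + 0.00000j
  [+1]  conj(Y_{3,1})(Ω₁) = 0.41721 - 0.13975j ; Y_{3,1}(Ω₂) = -0.17544 + 0.31644j ; Δ = -0.02897 + 0.15654j
  [+2]  conj(Y_{3,2})(Ω₁) = -0.21235 + 0.16023j ; Y_{3,2}(Ω₂) = 0.05296 + 0.08478j ; Δ = -0.02483 - 0.00952j
  [+3]  conj(Y_{3,3})(Ω₁) = 0.04159 - 0.06064j ; Y_{3,3}(Ω₂) = 0.01383 - 0.00072j ; Δ = 0.00053 - 0.00087j
Accumulated sum -0.03716 + 0.00000j; after 4π/(2l+1) scaling, -0.06671 + 0.00000j ⇒ P_3 = -0.066715

-0.066715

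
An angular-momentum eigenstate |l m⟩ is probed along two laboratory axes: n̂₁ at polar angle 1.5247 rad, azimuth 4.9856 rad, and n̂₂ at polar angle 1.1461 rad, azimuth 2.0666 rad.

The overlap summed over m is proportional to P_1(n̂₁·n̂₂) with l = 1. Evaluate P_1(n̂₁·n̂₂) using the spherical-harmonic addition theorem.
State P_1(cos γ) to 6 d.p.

-0.868753

Addition theorem: P_1(cos γ) = (4π/3) Σ_m Y*_{lm}(Ω₁) Y_{lm}(Ω₂), m = −1…1:
  [-1]  conj(Y_{1,-1})(Ω₁) = +0.093124-0.332326i ; Y_{1,-1}(Ω₂) = -0.149763-0.276895i ; Δ = -0.105966+0.023985i
  [+0]  conj(Y_{1,0})(Ω₁) = +0.022515-0.000000i ; Y_{1,0}(Ω₂) = +0.201326+0.000000i ; Δ = +0.004533+0.000000i
  [+1]  conj(Y_{1,1})(Ω₁) = -0.093124-0.332326i ; Y_{1,1}(Ω₂) = +0.149763-0.276895i ; Δ = -0.105966-0.023985i
Accumulated sum -0.207400+0.000000i; after 4π/(2l+1) scaling, -0.868753+0.000000i ⇒ P_1 = -0.868753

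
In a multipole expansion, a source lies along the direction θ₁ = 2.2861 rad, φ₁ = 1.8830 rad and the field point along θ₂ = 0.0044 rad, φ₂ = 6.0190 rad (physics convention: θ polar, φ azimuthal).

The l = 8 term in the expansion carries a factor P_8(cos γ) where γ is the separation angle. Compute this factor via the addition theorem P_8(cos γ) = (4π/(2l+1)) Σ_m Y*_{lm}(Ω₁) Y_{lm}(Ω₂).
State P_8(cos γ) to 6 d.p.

Summing Y*_{l m}(θ₁,φ₁)·Y_{l m}(θ₂,φ₂) over m ∈ [−8, 8]; prefactor 4π/(2·8+1) = 0.739198:
  [-8]  conj(Y_{8,-8})(Ω₁) = -0.04347 + 0.03263j ; Y_{8,-8}(Ω₂) = -0.00000 + 0.00000j ; Δ = -0.00000 - 0.00000j
  [-7]  conj(Y_{8,-7})(Ω₁) = -0.15433 - 0.10893j ; Y_{8,-7}(Ω₂) = -0.00000 + 0.00000j ; Δ = 0.00000 - 0.00000j
  [-6]  conj(Y_{8,-6})(Ω₁) = 0.11312 - 0.36255j ; Y_{8,-6}(Ω₂) = -0.00000 + 0.00000j ; Δ = 0.00000 + 0.00000j
  [-5]  conj(Y_{8,-5})(Ω₁) = 0.45129 - 0.00441j ; Y_{8,-5}(Ω₂) = 0.00000 + 0.00000j ; Δ = 0.00000 + 0.00000j
  [-4]  conj(Y_{8,-4})(Ω₁) = 0.06405 + 0.19202j ; Y_{8,-4}(Ω₂) = 0.00000 + 0.00000j ; Δ = -0.00000 + 0.00000j
  [-3]  conj(Y_{8,-3})(Ω₁) = 0.19214 - 0.14133j ; Y_{8,-3}(Ω₂) = 0.00000 + 0.00000j ; Δ = 0.00000 + 0.00000j
  [-2]  conj(Y_{8,-2})(Ω₁) = 0.28075 + 0.20230j ; Y_{8,-2}(Ω₂) = 0.00017 + 0.00010j ; Δ = 0.00003 + 0.00006j
  [-1]  conj(Y_{8,-1})(Ω₁) = 0.02699 - 0.08362j ; Y_{8,-1}(Ω₂) = 0.02096 + 0.00567j ; Δ = 0.00104 - 0.00160j
  [+0]  conj(Y_{8,0})(Ω₁) = 0.35920 + 0.00000j ; Y_{8,0}(Ω₂) = 1.16270 + 0.00000j ; Δ = 0.41764 + 0.00000j
  [+1]  conj(Y_{8,1})(Ω₁) = -0.02699 - 0.08362j ; Y_{8,1}(Ω₂) = -0.02096 + 0.00567j ; Δ = 0.00104 + 0.00160j
  [+2]  conj(Y_{8,2})(Ω₁) = 0.28075 - 0.20230j ; Y_{8,2}(Ω₂) = 0.00017 - 0.00010j ; Δ = 0.00003 - 0.00006j
  [+3]  conj(Y_{8,3})(Ω₁) = -0.19214 - 0.14133j ; Y_{8,3}(Ω₂) = -0.00000 + 0.00000j ; Δ = 0.00000 - 0.00000j
  [+4]  conj(Y_{8,4})(Ω₁) = 0.06405 - 0.19202j ; Y_{8,4}(Ω₂) = 0.00000 - 0.00000j ; Δ = -0.00000 - 0.00000j
  [+5]  conj(Y_{8,5})(Ω₁) = -0.45129 - 0.00441j ; Y_{8,5}(Ω₂) = -0.00000 + 0.00000j ; Δ = 0.00000 - 0.00000j
  [+6]  conj(Y_{8,6})(Ω₁) = 0.11312 + 0.36255j ; Y_{8,6}(Ω₂) = -0.00000 - 0.00000j ; Δ = 0.00000 - 0.00000j
  [+7]  conj(Y_{8,7})(Ω₁) = 0.15433 - 0.10893j ; Y_{8,7}(Ω₂) = 0.00000 + 0.00000j ; Δ = 0.00000 + 0.00000j
  [+8]  conj(Y_{8,8})(Ω₁) = -0.04347 - 0.03263j ; Y_{8,8}(Ω₂) = -0.00000 - 0.00000j ; Δ = -0.00000 + 0.00000j
Accumulated sum 0.41978 - 0.00000j; after 4π/(2l+1) scaling, 0.31030 - 0.00000j ⇒ P_8 = 0.310299

0.310299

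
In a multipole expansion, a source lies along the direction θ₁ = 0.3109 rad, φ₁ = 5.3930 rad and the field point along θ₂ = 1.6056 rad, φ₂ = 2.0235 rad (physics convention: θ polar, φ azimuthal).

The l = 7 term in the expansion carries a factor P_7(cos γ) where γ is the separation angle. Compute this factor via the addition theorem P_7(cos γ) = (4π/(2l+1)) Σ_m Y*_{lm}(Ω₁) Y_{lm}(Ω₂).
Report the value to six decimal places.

0.170609

Expand P_7 via completeness: Σ_{m} conj(Y_{7,m}) at Ω₁ times Y_{7,m} at Ω₂ —
  [-7]  conj(Y_{7,-7})(Ω₁) = +0.000125+0.000007i ; Y_{7,-7}(Ω₂) = -0.013608-0.497738i ; Δ = +0.000002-0.000062i
  [-6]  conj(Y_{7,-6})(Ω₁) = +0.000859+0.001181i ; Y_{7,-6}(Ω₂) = -0.059087-0.026768i ; Δ = -0.000019-0.000093i
  [-5]  conj(Y_{7,-5})(Ω₁) = -0.002740+0.010241i ; Y_{7,-5}(Ω₂) = +0.277071-0.229947i ; Δ = +0.001596+0.003468i
  [-4]  conj(Y_{7,-4})(Ω₁) = -0.049093+0.021874i ; Y_{7,-4}(Ω₂) = -0.018072-0.073842i ; Δ = +0.002502+0.003230i
  [-3]  conj(Y_{7,-3})(Ω₁) = -0.171217-0.087196i ; Y_{7,-3}(Ω₂) = +0.315228+0.068074i ; Δ = -0.048037-0.039142i
  [-2]  conj(Y_{7,-2})(Ω₁) = -0.095072-0.446981i ; Y_{7,-2}(Ω₂) = +0.049909-0.063596i ; Δ = -0.033171-0.016262i
  [-1]  conj(Y_{7,-1})(Ω₁) = +0.370800-0.457963i ; Y_{7,-1}(Ω₂) = +0.135064+0.277684i ; Δ = +0.177251+0.041111i
  [+0]  conj(Y_{7,0})(Ω₁) = +0.041375-0.000000i ; Y_{7,0}(Ω₂) = +0.082258+0.000000i ; Δ = +0.003403+0.000000i
  [+1]  conj(Y_{7,1})(Ω₁) = -0.370800-0.457963i ; Y_{7,1}(Ω₂) = -0.135064+0.277684i ; Δ = +0.177251-0.041111i
  [+2]  conj(Y_{7,2})(Ω₁) = -0.095072+0.446981i ; Y_{7,2}(Ω₂) = +0.049909+0.063596i ; Δ = -0.033171+0.016262i
  [+3]  conj(Y_{7,3})(Ω₁) = +0.171217-0.087196i ; Y_{7,3}(Ω₂) = -0.315228+0.068074i ; Δ = -0.048037+0.039142i
  [+4]  conj(Y_{7,4})(Ω₁) = -0.049093-0.021874i ; Y_{7,4}(Ω₂) = -0.018072+0.073842i ; Δ = +0.002502-0.003230i
  [+5]  conj(Y_{7,5})(Ω₁) = +0.002740+0.010241i ; Y_{7,5}(Ω₂) = -0.277071-0.229947i ; Δ = +0.001596-0.003468i
  [+6]  conj(Y_{7,6})(Ω₁) = +0.000859-0.001181i ; Y_{7,6}(Ω₂) = -0.059087+0.026768i ; Δ = -0.000019+0.000093i
  [+7]  conj(Y_{7,7})(Ω₁) = -0.000125+0.000007i ; Y_{7,7}(Ω₂) = +0.013608-0.497738i ; Δ = +0.000002+0.000062i
Accumulated sum +0.203650+0.000000i; after 4π/(2l+1) scaling, +0.170609+0.000000i ⇒ P_7 = 0.170609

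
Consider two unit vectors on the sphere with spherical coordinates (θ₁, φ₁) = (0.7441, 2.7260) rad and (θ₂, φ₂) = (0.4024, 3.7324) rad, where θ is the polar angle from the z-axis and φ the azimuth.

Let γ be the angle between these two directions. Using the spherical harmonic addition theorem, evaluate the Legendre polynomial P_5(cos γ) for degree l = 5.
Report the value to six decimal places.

Addition theorem: P_5(cos γ) = (4π/11) Σ_m Y*_{lm}(Ω₁) Y_{lm}(Ω₂), m = −5…5:
  m=-5: Y*=0.03213 + 0.05783j  Y=0.00420 + 0.00080j  product 0.00009 + 0.00027j
  m=-4: Y*=-0.02078 - 0.22629j  Y=-0.02262 - 0.02230j  product -0.00458 + 0.00558j
  m=-3: Y*=-0.13248 + 0.39447j  Y=0.02755 + 0.13476j  product -0.05681 - 0.00699j
  m=-2: Y*=0.24047 - 0.26356j  Y=0.13974 - 0.34075j  product -0.05621 - 0.11877j
  m=-1: Y*=0.08445 - 0.03727j  Y=-0.43747 + 0.29342j  product -0.02601 + 0.04108j
  m=+0: Y*=-0.38129 + 0.00000j  Y=0.09611 + 0.00000j  product -0.03664 + 0.00000j
  m=+1: Y*=-0.08445 - 0.03727j  Y=0.43747 + 0.29342j  product -0.02601 - 0.04108j
  m=+2: Y*=0.24047 + 0.26356j  Y=0.13974 + 0.34075j  product -0.05621 + 0.11877j
  m=+3: Y*=0.13248 + 0.39447j  Y=-0.02755 + 0.13476j  product -0.05681 + 0.00699j
  m=+4: Y*=-0.02078 + 0.22629j  Y=-0.02262 + 0.02230j  product -0.00458 - 0.00558j
  m=+5: Y*=-0.03213 + 0.05783j  Y=-0.00420 + 0.00080j  product 0.00009 - 0.00027j
Accumulated sum -0.32367 - 0.00000j; after 4π/(2l+1) scaling, -0.36976 - 0.00000j ⇒ P_5 = -0.369758

-0.369758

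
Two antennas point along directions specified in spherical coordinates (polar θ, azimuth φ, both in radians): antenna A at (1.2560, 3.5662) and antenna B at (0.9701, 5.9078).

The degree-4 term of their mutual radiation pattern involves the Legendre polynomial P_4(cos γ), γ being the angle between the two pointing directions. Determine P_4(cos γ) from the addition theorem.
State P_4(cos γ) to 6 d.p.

Addition theorem: P_4(cos γ) = (4π/9) Σ_m Y*_{lm}(Ω₁) Y_{lm}(Ω₂), m = −4…4:
  [-4]  conj(Y_{4,-4})(Ω₁) = -0.04605 + 0.35881j ; Y_{4,-4}(Ω₂) = 0.01418 + 0.20445j ; Δ = -0.07401 - 0.00433j
  [-3]  conj(Y_{4,-3})(Ω₁) = -0.09750 - 0.31859j ; Y_{4,-3}(Ω₂) = 0.17084 + 0.35855j ; Δ = 0.09758 - 0.08938j
  [-2]  conj(Y_{4,-2})(Ω₁) = -0.06572 - 0.07469j ; Y_{4,-2}(Ω₂) = 0.20578 + 0.19200j ; Δ = 0.00082 - 0.02799j
  [-1]  conj(Y_{4,-1})(Ω₁) = 0.29557 + 0.13363j ; Y_{4,-1}(Ω₂) = -0.15673 - 0.06176j ; Δ = -0.03807 - 0.03920j
  [+0]  conj(Y_{4,0})(Ω₁) = 0.04715 + 0.00000j ; Y_{4,0}(Ω₂) = -0.31862 + 0.00000j ; Δ = -0.01502 + 0.00000j
  [+1]  conj(Y_{4,1})(Ω₁) = -0.29557 + 0.13363j ; Y_{4,1}(Ω₂) = 0.15673 - 0.06176j ; Δ = -0.03807 + 0.03920j
  [+2]  conj(Y_{4,2})(Ω₁) = -0.06572 + 0.07469j ; Y_{4,2}(Ω₂) = 0.20578 - 0.19200j ; Δ = 0.00082 + 0.02799j
  [+3]  conj(Y_{4,3})(Ω₁) = 0.09750 - 0.31859j ; Y_{4,3}(Ω₂) = -0.17084 + 0.35855j ; Δ = 0.09758 + 0.08938j
  [+4]  conj(Y_{4,4})(Ω₁) = -0.04605 - 0.35881j ; Y_{4,4}(Ω₂) = 0.01418 - 0.20445j ; Δ = -0.07401 + 0.00433j
Accumulated sum -0.04241 + 0.00000j; after 4π/(2l+1) scaling, -0.05921 + 0.00000j ⇒ P_4 = -0.059213

-0.059213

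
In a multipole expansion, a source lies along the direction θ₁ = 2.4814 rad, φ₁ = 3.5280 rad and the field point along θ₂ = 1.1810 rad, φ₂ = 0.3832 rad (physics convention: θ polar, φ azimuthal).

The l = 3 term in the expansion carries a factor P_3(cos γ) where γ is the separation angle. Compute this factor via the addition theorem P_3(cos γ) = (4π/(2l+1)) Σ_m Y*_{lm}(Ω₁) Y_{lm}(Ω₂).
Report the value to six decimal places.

Term-by-term m-sum for l=3 (normalisation 4π/7 = 1.795196):
  [-3]  conj(Y_{3,-3})(Ω₁) = (-0.038498, -0.088196) ; Y_{3,-3}(Ω₂) = (0.135003, -0.301339) ; Δ = (-0.031774, -0.000306)
  [-2]  conj(Y_{3,-2})(Ω₁) = (-0.217363, -0.211961) ; Y_{3,-2}(Ω₂) = (0.239376, -0.230449) ; Δ = (-0.100878, -0.000647)
  [-1]  conj(Y_{3,-1})(Ω₁) = (-0.389106, -0.158312) ; Y_{3,-1}(Ω₂) = (-0.077077, 0.031072) ; Δ = (0.034910, 0.000112)
  [+0]  conj(Y_{3,0})(Ω₁) = (-0.035226, -0.000000) ; Y_{3,0}(Ω₂) = (-0.323036, 0.000000) ; Δ = (0.011379, 0.000000)
  [+1]  conj(Y_{3,1})(Ω₁) = (0.389106, -0.158312) ; Y_{3,1}(Ω₂) = (0.077077, 0.031072) ; Δ = (0.034910, -0.000112)
  [+2]  conj(Y_{3,2})(Ω₁) = (-0.217363, 0.211961) ; Y_{3,2}(Ω₂) = (0.239376, 0.230449) ; Δ = (-0.100878, 0.000647)
  [+3]  conj(Y_{3,3})(Ω₁) = (0.038498, -0.088196) ; Y_{3,3}(Ω₂) = (-0.135003, -0.301339) ; Δ = (-0.031774, 0.000306)
Accumulated sum (-0.184104, 0.000000); after 4π/(2l+1) scaling, (-0.330503, 0.000000) ⇒ P_3 = -0.330503

-0.330503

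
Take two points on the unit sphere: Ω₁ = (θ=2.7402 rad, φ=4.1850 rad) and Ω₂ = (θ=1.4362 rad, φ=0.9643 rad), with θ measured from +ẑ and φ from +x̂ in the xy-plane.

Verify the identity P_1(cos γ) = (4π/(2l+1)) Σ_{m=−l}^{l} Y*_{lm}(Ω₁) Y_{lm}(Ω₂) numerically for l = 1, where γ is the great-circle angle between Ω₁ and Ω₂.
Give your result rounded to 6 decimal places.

-0.509481

Summing Y*_{l m}(θ₁,φ₁)·Y_{l m}(θ₂,φ₂) over m ∈ [−1, 1]; prefactor 4π/(2·1+1) = 4.188790:
  term(m=-1) = -0.046070-0.003652i   from Y*(Ω₁)=-0.067935-0.116644i, Y(Ω₂)=+0.195148-0.281308i
  term(m=+0) = -0.029489-0.000000i   from Y*(Ω₁)=-0.449767-0.000000i, Y(Ω₂)=+0.065566+0.000000i
  term(m=+1) = -0.046070+0.003652i   from Y*(Ω₁)=+0.067935-0.116644i, Y(Ω₂)=-0.195148-0.281308i
Σ over m = -0.121630+0.000000i; ×(4π/3) → -0.509481+0.000000i. Real part: -0.509481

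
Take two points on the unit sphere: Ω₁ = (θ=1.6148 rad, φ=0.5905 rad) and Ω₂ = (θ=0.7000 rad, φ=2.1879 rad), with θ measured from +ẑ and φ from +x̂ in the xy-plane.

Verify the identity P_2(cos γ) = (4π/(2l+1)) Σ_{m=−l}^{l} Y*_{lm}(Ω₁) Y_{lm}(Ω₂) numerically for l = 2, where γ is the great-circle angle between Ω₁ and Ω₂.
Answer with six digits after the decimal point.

-0.496134

Expand P_2 via completeness: Σ_{m} conj(Y_{2,m}) at Ω₁ times Y_{2,m} at Ω₂ —
  m=-2: (0.146500, 0.356607) × (-0.052946, 0.151315) = (-0.061716, 0.003287)  (running Σ = (-0.061716, 0.003287))
  m=-1: (-0.028202, -0.018903) × (-0.220275, -0.310445) = (0.000344, 0.012919)  (running Σ = (-0.061373, 0.016206))
  m=0: (-0.313561, -0.000000) × (0.238105, 0.000000) = (-0.074660, -0.000000)  (running Σ = (-0.136033, 0.016206))
  m=1: (0.028202, -0.018903) × (0.220275, -0.310445) = (0.000344, -0.012919)  (running Σ = (-0.135689, 0.003287))
  m=2: (0.146500, -0.356607) × (-0.052946, -0.151315) = (-0.061716, -0.003287)  (running Σ = (-0.197406, 0.000000))
Total Σ_m = (-0.197406, 0.000000). Multiply by 2.513274: (-0.496134, 0.000000). P_2(cos γ) = -0.496134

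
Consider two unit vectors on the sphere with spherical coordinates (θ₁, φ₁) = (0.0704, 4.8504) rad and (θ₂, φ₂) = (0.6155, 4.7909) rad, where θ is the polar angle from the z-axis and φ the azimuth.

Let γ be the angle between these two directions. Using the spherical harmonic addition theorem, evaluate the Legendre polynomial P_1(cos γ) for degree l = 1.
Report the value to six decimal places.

Summing Y*_{l m}(θ₁,φ₁)·Y_{l m}(θ₂,φ₂) over m ∈ [−1, 1]; prefactor 4π/(2·1+1) = 4.188790:
  term(m=-1) = +0.004839+0.000288i   from Y*(Ω₁)=+0.003343-0.024072i, Y(Ω₂)=+0.015645+0.198862i
  term(m=+0) = +0.194439+0.000000i   from Y*(Ω₁)=+0.487392-0.000000i, Y(Ω₂)=+0.398937+0.000000i
  term(m=+1) = +0.004839-0.000288i   from Y*(Ω₁)=-0.003343-0.024072i, Y(Ω₂)=-0.015645+0.198862i
Σ over m = +0.204117+0.000000i; ×(4π/3) → +0.855004+0.000000i. Real part: 0.855004

0.855004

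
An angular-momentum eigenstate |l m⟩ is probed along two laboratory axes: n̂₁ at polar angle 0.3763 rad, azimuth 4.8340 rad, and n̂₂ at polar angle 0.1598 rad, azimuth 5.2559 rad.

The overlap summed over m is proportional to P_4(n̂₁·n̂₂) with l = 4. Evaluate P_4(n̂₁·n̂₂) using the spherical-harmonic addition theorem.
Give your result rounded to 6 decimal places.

Addition theorem: P_4(cos γ) = (4π/9) Σ_m Y*_{lm}(Ω₁) Y_{lm}(Ω₂), m = −4…4:
  m=-4: (0.007134, 0.003773) × (-0.000161, -0.000234) = (-0.000000, -0.000002)  (running Σ = (-0.000000, -0.000002))
  m=-3: (-0.020612, 0.053967) × (-0.004970, 0.000297) = (0.000086, -0.000274)  (running Σ = (0.000086, -0.000277))
  m=-2: (-0.221625, -0.054993) × (-0.022939, 0.043659) = (0.007485, -0.008414)  (running Σ = (0.007571, -0.008691))
  m=-1: (0.059916, -0.490257) × (0.146923, 0.243164) = (0.128016, -0.057460)  (running Σ = (0.135587, -0.066151))
  m=0: (0.342382, -0.000000) × (0.741521, 0.000000) = (0.253883, 0.000000)  (running Σ = (0.389470, -0.066151))
  m=1: (-0.059916, -0.490257) × (-0.146923, 0.243164) = (0.128016, 0.057460)  (running Σ = (0.517486, -0.008691))
  m=2: (-0.221625, 0.054993) × (-0.022939, -0.043659) = (0.007485, 0.008414)  (running Σ = (0.524970, -0.000277))
  m=3: (0.020612, 0.053967) × (0.004970, 0.000297) = (0.000086, 0.000274)  (running Σ = (0.525057, -0.000002))
  m=4: (0.007134, -0.003773) × (-0.000161, 0.000234) = (-0.000000, 0.000002)  (running Σ = (0.525057, -0.000000))
Accumulated sum (0.525057, -0.000000); after 4π/(2l+1) scaling, (0.733117, -0.000000) ⇒ P_4 = 0.733117

0.733117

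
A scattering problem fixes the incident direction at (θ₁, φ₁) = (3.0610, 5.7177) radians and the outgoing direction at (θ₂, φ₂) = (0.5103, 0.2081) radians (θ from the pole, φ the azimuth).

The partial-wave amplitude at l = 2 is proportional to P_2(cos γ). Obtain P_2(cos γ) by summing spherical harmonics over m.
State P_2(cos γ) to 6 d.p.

Summing Y*_{l m}(θ₁,φ₁)·Y_{l m}(θ₂,φ₂) over m ∈ [−2, 2]; prefactor 4π/(2·2+1) = 2.513274:
  m=-2: Y*=+0.001066-0.002265i  Y=+0.084287-0.037257i  product +0.000005-0.000231i
  m=-1: Y*=-0.052342+0.033217i  Y=+0.322165-0.068027i  product -0.014603+0.014262i
  m=+0: Y*=+0.624651-0.000000i  Y=+0.405052+0.000000i  product +0.253016+0.000000i
  m=+1: Y*=+0.052342+0.033217i  Y=-0.322165-0.068027i  product -0.014603-0.014262i
  m=+2: Y*=+0.001066+0.002265i  Y=+0.084287+0.037257i  product +0.000005+0.000231i
Σ over m = +0.223821-0.000000i; ×(4π/5) → +0.562523-0.000000i. Real part: 0.562523

0.562523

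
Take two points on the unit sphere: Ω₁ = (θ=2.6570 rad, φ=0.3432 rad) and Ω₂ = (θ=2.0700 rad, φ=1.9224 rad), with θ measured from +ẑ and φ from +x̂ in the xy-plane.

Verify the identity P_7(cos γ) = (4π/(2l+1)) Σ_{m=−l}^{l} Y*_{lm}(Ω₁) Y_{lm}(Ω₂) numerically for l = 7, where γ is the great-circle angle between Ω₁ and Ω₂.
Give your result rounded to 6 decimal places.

0.036046

Addition theorem: P_7(cos γ) = (4π/15) Σ_m Y*_{lm}(Ω₁) Y_{lm}(Ω₂), m = −7…7:
  m=-7: Y*=-0.001759+0.001604i  Y=+0.126487-0.156298i  product +0.000028+0.000478i
  m=-6: Y*=+0.007939-0.014942i  Y=-0.210495-0.352096i  product -0.006932+0.000350i
  m=-5: Y*=-0.010692+0.073113i  Y=-0.372243+0.070518i  product -0.001176-0.027970i
  m=-4: Y*=-0.043185-0.215253i  Y=+0.000706-0.004257i  product -0.000947+0.000032i
  m=-3: Y*=+0.224663+0.373779i  Y=-0.300547-0.170483i  product -0.003799-0.150640i
  m=-2: Y*=-0.384399-0.314939i  Y=-0.118857+0.100765i  product +0.077423-0.001301i
  m=-1: Y*=+0.088676+0.031688i  Y=-0.098582-0.268728i  product -0.000227-0.026954i
  m=+0: Y*=+0.440180-0.000000i  Y=-0.194728+0.000000i  product -0.085715+0.000000i
  m=+1: Y*=-0.088676+0.031688i  Y=+0.098582-0.268728i  product -0.000227+0.026954i
  m=+2: Y*=-0.384399+0.314939i  Y=-0.118857-0.100765i  product +0.077423+0.001301i
  m=+3: Y*=-0.224663+0.373779i  Y=+0.300547-0.170483i  product -0.003799+0.150640i
  m=+4: Y*=-0.043185+0.215253i  Y=+0.000706+0.004257i  product -0.000947-0.000032i
  m=+5: Y*=+0.010692+0.073113i  Y=+0.372243+0.070518i  product -0.001176+0.027970i
  m=+6: Y*=+0.007939+0.014942i  Y=-0.210495+0.352096i  product -0.006932-0.000350i
  m=+7: Y*=+0.001759+0.001604i  Y=-0.126487-0.156298i  product +0.000028-0.000478i
Accumulated sum +0.043027+0.000000i; after 4π/(2l+1) scaling, +0.036046+0.000000i ⇒ P_7 = 0.036046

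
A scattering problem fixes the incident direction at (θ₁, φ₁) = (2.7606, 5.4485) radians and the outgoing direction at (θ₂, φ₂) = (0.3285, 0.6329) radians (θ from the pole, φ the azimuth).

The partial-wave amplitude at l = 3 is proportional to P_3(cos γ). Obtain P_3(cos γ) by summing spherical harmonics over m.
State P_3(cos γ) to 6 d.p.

Summing Y*_{l m}(θ₁,φ₁)·Y_{l m}(θ₂,φ₂) over m ∈ [−3, 3]; prefactor 4π/(2·3+1) = 1.795196:
  term(m=-3) = -0.000092+0.000286i   from Y*(Ω₁)=-0.017237-0.012768i, Y(Ω₂)=-0.004512-0.013264i
  term(m=-2) = +0.012927+0.002707i   from Y*(Ω₁)=+0.012909+0.130537i, Y(Ω₂)=+0.030235-0.096039i
  term(m=-1) = +0.014862-0.143485i   from Y*(Ω₁)=+0.266959-0.294662i, Y(Ω₂)=+0.292531-0.214591i
  term(m=+0) = -0.236926-0.000000i   from Y*(Ω₁)=-0.453346-0.000000i, Y(Ω₂)=+0.522616+0.000000i
  term(m=+1) = +0.014862+0.143485i   from Y*(Ω₁)=-0.266959-0.294662i, Y(Ω₂)=-0.292531-0.214591i
  term(m=+2) = +0.012927-0.002707i   from Y*(Ω₁)=+0.012909-0.130537i, Y(Ω₂)=+0.030235+0.096039i
  term(m=+3) = -0.000092-0.000286i   from Y*(Ω₁)=+0.017237-0.012768i, Y(Ω₂)=+0.004512-0.013264i
Total Σ_m = -0.181531-0.000000i. Multiply by 1.795196: -0.325884-0.000000i. P_3(cos γ) = -0.325884

-0.325884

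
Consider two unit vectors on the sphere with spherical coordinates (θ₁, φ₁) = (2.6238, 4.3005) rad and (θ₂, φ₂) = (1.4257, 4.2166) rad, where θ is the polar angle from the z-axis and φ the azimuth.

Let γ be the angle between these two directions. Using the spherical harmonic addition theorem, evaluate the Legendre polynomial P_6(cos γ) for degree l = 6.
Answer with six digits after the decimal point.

0.242510

Expand P_6 via completeness: Σ_{m} conj(Y_{6,m}) at Ω₁ times Y_{6,m} at Ω₂ —
  [-6]  conj(Y_{6,-6})(Ω₁) = +0.005567+0.004412i ; Y_{6,-6}(Ω₂) = +0.447118-0.075306i ; Δ = +0.002821+0.001554i
  [-5]  conj(Y_{6,-5})(Ω₁) = +0.038142-0.020278i ; Y_{6,-5}(Ω₂) = -0.141198-0.180940i ; Δ = -0.009055-0.004038i
  [-4]  conj(Y_{6,-4})(Ω₁) = -0.011996-0.155970i ; Y_{6,-4}(Ω₂) = +0.105551-0.241292i ; Δ = -0.038900-0.013568i
  [-3]  conj(Y_{6,-3})(Ω₁) = -0.343854-0.119753i ; Y_{6,-3}(Ω₂) = -0.251873+0.021063i ; Δ = +0.089130+0.022920i
  [-2]  conj(Y_{6,-2})(Ω₁) = -0.337280+0.364217i ; Y_{6,-2}(Ω₂) = -0.111383-0.170297i ; Δ = +0.099593+0.016870i
  [-1]  conj(Y_{6,-1})(Ω₁) = +0.082357+0.188513i ; Y_{6,-1}(Ω₂) = -0.123017+0.227452i ; Δ = -0.053009-0.004458i
  [+0]  conj(Y_{6,0})(Ω₁) = -0.372985-0.000000i ; Y_{6,0}(Ω₂) = -0.186923+0.000000i ; Δ = +0.069720+0.000000i
  [+1]  conj(Y_{6,1})(Ω₁) = -0.082357+0.188513i ; Y_{6,1}(Ω₂) = +0.123017+0.227452i ; Δ = -0.053009+0.004458i
  [+2]  conj(Y_{6,2})(Ω₁) = -0.337280-0.364217i ; Y_{6,2}(Ω₂) = -0.111383+0.170297i ; Δ = +0.099593-0.016870i
  [+3]  conj(Y_{6,3})(Ω₁) = +0.343854-0.119753i ; Y_{6,3}(Ω₂) = +0.251873+0.021063i ; Δ = +0.089130-0.022920i
  [+4]  conj(Y_{6,4})(Ω₁) = -0.011996+0.155970i ; Y_{6,4}(Ω₂) = +0.105551+0.241292i ; Δ = -0.038900+0.013568i
  [+5]  conj(Y_{6,5})(Ω₁) = -0.038142-0.020278i ; Y_{6,5}(Ω₂) = +0.141198-0.180940i ; Δ = -0.009055+0.004038i
  [+6]  conj(Y_{6,6})(Ω₁) = +0.005567-0.004412i ; Y_{6,6}(Ω₂) = +0.447118+0.075306i ; Δ = +0.002821-0.001554i
Σ over m = +0.250879+0.000000i; ×(4π/13) → +0.242510+0.000000i. Real part: 0.242510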